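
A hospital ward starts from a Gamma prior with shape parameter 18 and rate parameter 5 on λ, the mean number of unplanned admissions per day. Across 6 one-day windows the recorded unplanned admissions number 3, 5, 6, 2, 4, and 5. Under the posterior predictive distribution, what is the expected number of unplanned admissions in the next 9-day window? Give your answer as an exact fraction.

Total count: 3 + 5 + 6 + 2 + 4 + 5 = 25.
Total exposure: 6 days.
Posterior: α' = 18 + 25 = 43, β' = 5 + 6 = 11.
Predictive mean over a 9-day window = T·E[λ|data] = 9·43/11 = 387/11.

387/11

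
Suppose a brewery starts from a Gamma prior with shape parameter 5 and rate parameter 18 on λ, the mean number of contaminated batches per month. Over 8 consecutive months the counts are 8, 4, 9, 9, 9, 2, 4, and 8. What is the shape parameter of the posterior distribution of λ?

Total count: 8 + 4 + 9 + 9 + 9 + 2 + 4 + 8 = 53.
Total exposure: 8 months.
The Gamma prior is conjugate for the Poisson rate, so λ | data ~ Gamma(5+53, 18+8) = Gamma(58, 26).

58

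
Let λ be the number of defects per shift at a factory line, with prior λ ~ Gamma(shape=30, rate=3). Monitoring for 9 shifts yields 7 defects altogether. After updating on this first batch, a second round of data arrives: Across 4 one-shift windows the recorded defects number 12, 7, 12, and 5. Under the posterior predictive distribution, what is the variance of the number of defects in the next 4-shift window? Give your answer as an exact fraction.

Total count 7 over total exposure 9 shifts.
After the first batch: Gamma(30 + 7, 3 + 9) = Gamma(37, 12).
Total count: 12 + 7 + 12 + 5 = 36.
Total exposure: 4 shifts.
After the second batch: Gamma(37 + 36, 12 + 4) = Gamma(73, 16).
The posterior predictive for a window of length T is Negative Binomial with variance T·α'·(β'+T)/β'² = 4·73·20/256 = 365/16.

365/16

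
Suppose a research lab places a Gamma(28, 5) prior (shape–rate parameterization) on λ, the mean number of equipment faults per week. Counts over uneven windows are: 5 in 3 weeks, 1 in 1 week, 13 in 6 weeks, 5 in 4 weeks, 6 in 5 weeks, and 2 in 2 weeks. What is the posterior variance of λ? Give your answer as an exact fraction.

15/169

Total count: 5 + 1 + 13 + 5 + 6 + 2 = 32.
Total exposure: 3 + 1 + 6 + 4 + 5 + 2 = 21 weeks.
Gamma(α, β) with Poisson data over total exposure Σt gives posterior Gamma(α+Σx, β+Σt) = Gamma(60, 26).
Posterior variance = α'/β'² = 60/676 = 15/169.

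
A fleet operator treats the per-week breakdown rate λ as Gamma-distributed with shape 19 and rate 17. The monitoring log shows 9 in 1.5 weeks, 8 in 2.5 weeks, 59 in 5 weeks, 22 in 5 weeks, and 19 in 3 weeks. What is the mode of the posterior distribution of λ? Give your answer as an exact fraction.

Total count: 9 + 8 + 59 + 22 + 19 = 117.
Total exposure: 1.5 + 2.5 + 5 + 5 + 3 = 17 weeks.
The Gamma prior is conjugate for the Poisson rate, so λ | data ~ Gamma(19+117, 17+17) = Gamma(136, 34).
Posterior mode = (α'−1)/β' = 135/34.

135/34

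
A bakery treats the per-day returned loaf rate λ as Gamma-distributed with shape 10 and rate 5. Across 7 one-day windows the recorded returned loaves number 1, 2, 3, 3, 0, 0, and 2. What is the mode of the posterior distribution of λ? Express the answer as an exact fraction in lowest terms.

Total count: 1 + 2 + 3 + 3 + 0 + 0 + 2 = 11.
Total exposure: 7 days.
Gamma(α, β) with Poisson data over total exposure Σt gives posterior Gamma(α+Σx, β+Σt) = Gamma(21, 12).
Posterior mode = (α'−1)/β' = 20/12 = 5/3.

5/3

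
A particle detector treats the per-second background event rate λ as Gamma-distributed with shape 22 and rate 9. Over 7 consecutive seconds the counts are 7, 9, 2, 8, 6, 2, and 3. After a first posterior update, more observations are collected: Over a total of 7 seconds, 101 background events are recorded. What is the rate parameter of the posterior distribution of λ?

23

Total count: 7 + 9 + 2 + 8 + 6 + 2 + 3 = 37.
Total exposure: 7 seconds.
After the first batch: Gamma(22 + 37, 9 + 7) = Gamma(59, 16).
Total count 101 over total exposure 7 seconds.
After the second batch: Gamma(59 + 101, 16 + 7) = Gamma(160, 23).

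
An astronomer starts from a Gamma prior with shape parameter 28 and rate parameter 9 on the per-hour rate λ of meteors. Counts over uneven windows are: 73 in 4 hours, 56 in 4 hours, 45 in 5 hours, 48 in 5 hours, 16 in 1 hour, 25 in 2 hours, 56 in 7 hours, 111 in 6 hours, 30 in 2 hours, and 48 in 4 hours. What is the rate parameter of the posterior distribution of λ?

Total count: 73 + 56 + 45 + 48 + 16 + 25 + 56 + 111 + 30 + 48 = 508.
Total exposure: 4 + 4 + 5 + 5 + 1 + 2 + 7 + 6 + 2 + 4 = 40 hours.
Gamma(α, β) with Poisson data over total exposure Σt gives posterior Gamma(α+Σx, β+Σt) = Gamma(536, 49).

49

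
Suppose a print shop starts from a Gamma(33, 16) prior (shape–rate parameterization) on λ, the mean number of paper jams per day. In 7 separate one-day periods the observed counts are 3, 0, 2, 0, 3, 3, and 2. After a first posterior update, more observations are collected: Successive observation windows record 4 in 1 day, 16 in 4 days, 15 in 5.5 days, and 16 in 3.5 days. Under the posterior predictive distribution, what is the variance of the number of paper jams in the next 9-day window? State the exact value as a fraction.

Total count: 3 + 0 + 2 + 0 + 3 + 3 + 2 = 13.
Total exposure: 7 days.
After the first batch: Gamma(33 + 13, 16 + 7) = Gamma(46, 23).
Total count: 4 + 16 + 15 + 16 = 51.
Total exposure: 1 + 4 + 5.5 + 3.5 = 14 days.
After the second batch: Gamma(46 + 51, 23 + 14) = Gamma(97, 37).
The posterior predictive for a window of length T is Negative Binomial with variance T·α'·(β'+T)/β'² = 9·97·46/1369 = 40158/1369.

40158/1369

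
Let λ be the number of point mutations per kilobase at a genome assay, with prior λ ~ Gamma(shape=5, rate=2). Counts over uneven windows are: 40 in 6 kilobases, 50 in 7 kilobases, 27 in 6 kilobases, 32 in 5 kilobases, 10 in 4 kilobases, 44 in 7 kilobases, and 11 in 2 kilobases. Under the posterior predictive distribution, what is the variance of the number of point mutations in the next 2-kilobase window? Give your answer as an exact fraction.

Total count: 40 + 50 + 27 + 32 + 10 + 44 + 11 = 214.
Total exposure: 6 + 7 + 6 + 5 + 4 + 7 + 2 = 37 kilobases.
Gamma(α, β) with Poisson data over total exposure Σt gives posterior Gamma(α+Σx, β+Σt) = Gamma(219, 39).
The posterior predictive for a window of length T is Negative Binomial with variance T·α'·(β'+T)/β'² = 2·219·41/1521 = 5986/507.

5986/507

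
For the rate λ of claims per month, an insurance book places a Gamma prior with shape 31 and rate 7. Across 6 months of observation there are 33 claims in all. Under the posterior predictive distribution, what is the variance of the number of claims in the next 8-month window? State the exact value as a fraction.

Total count 33 over total exposure 6 months.
By Gamma–Poisson conjugacy, the posterior is Gamma(α + Σx, β + Σt) = Gamma(31 + 33, 7 + 6) = Gamma(64, 13).
The posterior predictive for a window of length T is Negative Binomial with variance T·α'·(β'+T)/β'² = 8·64·21/169 = 10752/169.

10752/169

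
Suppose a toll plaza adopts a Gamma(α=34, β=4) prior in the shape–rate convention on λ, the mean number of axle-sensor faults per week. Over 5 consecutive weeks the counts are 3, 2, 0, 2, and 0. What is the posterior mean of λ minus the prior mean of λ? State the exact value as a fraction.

Total count: 3 + 2 + 0 + 2 + 0 = 7.
Total exposure: 5 weeks.
Conjugate update: add total count to the shape and total exposure to the rate, giving Gamma(41, 9).
Posterior mean = 41/9 = 41/9; prior mean = 34/4 = 17/2. Difference = 41/9 − 17/2 = -71/18.

-71/18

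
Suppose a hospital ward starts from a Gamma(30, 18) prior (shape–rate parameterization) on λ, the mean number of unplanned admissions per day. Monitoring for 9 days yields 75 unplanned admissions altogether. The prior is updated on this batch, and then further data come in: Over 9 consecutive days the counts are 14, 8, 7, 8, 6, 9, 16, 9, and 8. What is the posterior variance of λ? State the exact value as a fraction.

95/648

Total count 75 over total exposure 9 days.
After the first batch: Gamma(30 + 75, 18 + 9) = Gamma(105, 27).
Total count: 14 + 8 + 7 + 8 + 6 + 9 + 16 + 9 + 8 = 85.
Total exposure: 9 days.
After the second batch: Gamma(105 + 85, 27 + 9) = Gamma(190, 36).
Posterior variance = α'/β'² = 190/1296 = 95/648.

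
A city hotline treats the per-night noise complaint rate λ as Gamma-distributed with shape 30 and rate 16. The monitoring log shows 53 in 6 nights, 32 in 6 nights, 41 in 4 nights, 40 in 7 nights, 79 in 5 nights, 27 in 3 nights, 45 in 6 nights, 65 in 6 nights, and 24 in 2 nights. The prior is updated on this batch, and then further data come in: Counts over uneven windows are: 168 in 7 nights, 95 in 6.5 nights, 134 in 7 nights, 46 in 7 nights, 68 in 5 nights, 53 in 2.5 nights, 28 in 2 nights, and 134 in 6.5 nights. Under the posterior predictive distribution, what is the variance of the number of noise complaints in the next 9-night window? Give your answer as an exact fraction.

Total count: 53 + 32 + 41 + 40 + 79 + 27 + 45 + 65 + 24 = 406.
Total exposure: 6 + 6 + 4 + 7 + 5 + 3 + 6 + 6 + 2 = 45 nights.
After the first batch: Gamma(30 + 406, 16 + 45) = Gamma(436, 61).
Total count: 168 + 95 + 134 + 46 + 68 + 53 + 28 + 134 = 726.
Total exposure: 7 + 6.5 + 7 + 7 + 5 + 2.5 + 2 + 6.5 = 43.5 nights.
After the second batch: Gamma(436 + 726, 61 + 43.5) = Gamma(1162, 209/2).
The posterior predictive for a window of length T is Negative Binomial with variance T·α'·(β'+T)/β'² = 9·1162·(227/2)/(43681/4) = 4747932/43681.

4747932/43681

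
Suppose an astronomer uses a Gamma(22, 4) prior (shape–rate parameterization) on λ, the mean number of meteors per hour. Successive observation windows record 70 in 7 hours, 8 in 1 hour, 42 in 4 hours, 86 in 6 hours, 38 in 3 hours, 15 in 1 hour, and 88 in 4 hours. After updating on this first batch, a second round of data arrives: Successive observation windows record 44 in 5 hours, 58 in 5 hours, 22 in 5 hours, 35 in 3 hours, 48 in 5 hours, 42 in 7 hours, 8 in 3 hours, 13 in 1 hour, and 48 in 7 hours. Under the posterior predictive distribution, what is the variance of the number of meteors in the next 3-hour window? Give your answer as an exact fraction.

152514/5041

Total count: 70 + 8 + 42 + 86 + 38 + 15 + 88 = 347.
Total exposure: 7 + 1 + 4 + 6 + 3 + 1 + 4 = 26 hours.
After the first batch: Gamma(22 + 347, 4 + 26) = Gamma(369, 30).
Total count: 44 + 58 + 22 + 35 + 48 + 42 + 8 + 13 + 48 = 318.
Total exposure: 5 + 5 + 5 + 3 + 5 + 7 + 3 + 1 + 7 = 41 hours.
After the second batch: Gamma(369 + 318, 30 + 41) = Gamma(687, 71).
The posterior predictive for a window of length T is Negative Binomial with variance T·α'·(β'+T)/β'² = 3·687·74/5041 = 152514/5041.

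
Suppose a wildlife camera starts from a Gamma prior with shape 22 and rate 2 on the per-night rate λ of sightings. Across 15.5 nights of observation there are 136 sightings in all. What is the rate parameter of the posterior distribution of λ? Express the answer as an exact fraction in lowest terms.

Total count 136 over total exposure 15.5 nights.
Posterior: α' = 22 + 136 = 158, β' = 2 + 15.5 = 35/2.

35/2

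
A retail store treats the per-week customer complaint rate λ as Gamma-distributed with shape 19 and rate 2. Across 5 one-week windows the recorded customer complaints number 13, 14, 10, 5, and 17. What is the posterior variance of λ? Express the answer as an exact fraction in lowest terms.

Total count: 13 + 14 + 10 + 5 + 17 = 59.
Total exposure: 5 weeks.
Posterior: α' = 19 + 59 = 78, β' = 2 + 5 = 7.
Posterior variance = α'/β'² = 78/49.

78/49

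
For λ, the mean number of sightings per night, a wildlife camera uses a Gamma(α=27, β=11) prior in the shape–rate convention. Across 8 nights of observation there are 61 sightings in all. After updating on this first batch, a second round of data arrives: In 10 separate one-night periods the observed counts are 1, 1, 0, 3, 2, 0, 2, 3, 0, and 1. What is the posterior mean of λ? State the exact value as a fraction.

101/29

Total count 61 over total exposure 8 nights.
After the first batch: Gamma(27 + 61, 11 + 8) = Gamma(88, 19).
Total count: 1 + 1 + 0 + 3 + 2 + 0 + 2 + 3 + 0 + 1 = 13.
Total exposure: 10 nights.
After the second batch: Gamma(88 + 13, 19 + 10) = Gamma(101, 29).
Posterior mean = α'/β' = 101/29.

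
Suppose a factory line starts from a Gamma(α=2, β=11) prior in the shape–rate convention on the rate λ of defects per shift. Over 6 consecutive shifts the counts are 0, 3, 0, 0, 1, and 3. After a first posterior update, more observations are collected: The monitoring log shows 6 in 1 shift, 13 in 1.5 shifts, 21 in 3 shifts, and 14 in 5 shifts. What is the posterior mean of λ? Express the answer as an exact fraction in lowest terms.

126/55

Total count: 0 + 3 + 0 + 0 + 1 + 3 = 7.
Total exposure: 6 shifts.
After the first batch: Gamma(2 + 7, 11 + 6) = Gamma(9, 17).
Total count: 6 + 13 + 21 + 14 = 54.
Total exposure: 1 + 1.5 + 3 + 5 = 10.5 shifts.
After the second batch: Gamma(9 + 54, 17 + 10.5) = Gamma(63, 55/2).
Posterior mean = α'/β' = 63/(55/2) = 126/55.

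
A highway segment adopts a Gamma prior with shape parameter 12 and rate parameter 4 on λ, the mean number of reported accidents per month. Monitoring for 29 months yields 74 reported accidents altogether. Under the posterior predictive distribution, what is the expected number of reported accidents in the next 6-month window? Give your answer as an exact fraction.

172/11

Total count 74 over total exposure 29 months.
Posterior: α' = 12 + 74 = 86, β' = 4 + 29 = 33.
Predictive mean over a 6-month window = T·E[λ|data] = 6·86/33 = 172/11.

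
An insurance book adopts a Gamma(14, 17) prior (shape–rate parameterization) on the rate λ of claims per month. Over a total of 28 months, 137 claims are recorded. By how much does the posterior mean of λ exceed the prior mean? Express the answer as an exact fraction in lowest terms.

Total count 137 over total exposure 28 months.
Posterior: α' = 14 + 137 = 151, β' = 17 + 28 = 45.
Posterior mean = 151/45 = 151/45; prior mean = 14/17 = 14/17. Difference = 151/45 − 14/17 = 1937/765.

1937/765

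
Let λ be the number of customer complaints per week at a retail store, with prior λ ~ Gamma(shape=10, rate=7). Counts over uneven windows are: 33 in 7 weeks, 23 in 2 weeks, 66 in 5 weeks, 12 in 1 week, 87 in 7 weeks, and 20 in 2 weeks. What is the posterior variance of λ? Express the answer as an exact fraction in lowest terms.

Total count: 33 + 23 + 66 + 12 + 87 + 20 = 241.
Total exposure: 7 + 2 + 5 + 1 + 7 + 2 = 24 weeks.
The Gamma prior is conjugate for the Poisson rate, so λ | data ~ Gamma(10+241, 7+24) = Gamma(251, 31).
Posterior variance = α'/β'² = 251/961.

251/961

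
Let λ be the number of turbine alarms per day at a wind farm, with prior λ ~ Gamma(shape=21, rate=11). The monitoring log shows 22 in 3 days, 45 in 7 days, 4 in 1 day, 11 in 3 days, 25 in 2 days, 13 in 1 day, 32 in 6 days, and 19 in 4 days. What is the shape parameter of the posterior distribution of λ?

Total count: 22 + 45 + 4 + 11 + 25 + 13 + 32 + 19 = 171.
Total exposure: 3 + 7 + 1 + 3 + 2 + 1 + 6 + 4 = 27 days.
Posterior: α' = 21 + 171 = 192, β' = 11 + 27 = 38.

192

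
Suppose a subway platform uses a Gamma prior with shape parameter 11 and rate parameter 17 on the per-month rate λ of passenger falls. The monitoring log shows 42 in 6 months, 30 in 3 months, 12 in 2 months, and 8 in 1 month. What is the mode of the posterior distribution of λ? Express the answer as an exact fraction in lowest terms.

102/29

Total count: 42 + 30 + 12 + 8 = 92.
Total exposure: 6 + 3 + 2 + 1 = 12 months.
By Gamma–Poisson conjugacy, the posterior is Gamma(α + Σx, β + Σt) = Gamma(11 + 92, 17 + 12) = Gamma(103, 29).
Posterior mode = (α'−1)/β' = 102/29.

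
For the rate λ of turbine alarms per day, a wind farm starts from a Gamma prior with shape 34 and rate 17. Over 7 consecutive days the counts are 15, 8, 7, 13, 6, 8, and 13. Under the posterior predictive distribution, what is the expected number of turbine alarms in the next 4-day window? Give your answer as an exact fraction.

52/3

Total count: 15 + 8 + 7 + 13 + 6 + 8 + 13 = 70.
Total exposure: 7 days.
Posterior: α' = 34 + 70 = 104, β' = 17 + 7 = 24.
Predictive mean over a 4-day window = T·E[λ|data] = 4·104/24 = 52/3.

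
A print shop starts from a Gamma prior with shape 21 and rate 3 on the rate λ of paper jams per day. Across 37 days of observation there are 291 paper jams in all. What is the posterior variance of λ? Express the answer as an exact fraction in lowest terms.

Total count 291 over total exposure 37 days.
Gamma(α, β) with Poisson data over total exposure Σt gives posterior Gamma(α+Σx, β+Σt) = Gamma(312, 40).
Posterior variance = α'/β'² = 312/1600 = 39/200.

39/200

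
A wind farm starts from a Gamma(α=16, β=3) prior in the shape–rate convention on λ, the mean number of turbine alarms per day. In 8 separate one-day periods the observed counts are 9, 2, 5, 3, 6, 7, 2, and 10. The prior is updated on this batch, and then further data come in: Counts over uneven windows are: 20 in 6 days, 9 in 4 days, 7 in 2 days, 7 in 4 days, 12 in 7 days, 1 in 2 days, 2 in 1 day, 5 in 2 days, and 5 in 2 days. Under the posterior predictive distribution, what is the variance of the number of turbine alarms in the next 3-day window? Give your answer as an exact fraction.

16896/1681

Total count: 9 + 2 + 5 + 3 + 6 + 7 + 2 + 10 = 44.
Total exposure: 8 days.
After the first batch: Gamma(16 + 44, 3 + 8) = Gamma(60, 11).
Total count: 20 + 9 + 7 + 7 + 12 + 1 + 2 + 5 + 5 = 68.
Total exposure: 6 + 4 + 2 + 4 + 7 + 2 + 1 + 2 + 2 = 30 days.
After the second batch: Gamma(60 + 68, 11 + 30) = Gamma(128, 41).
The posterior predictive for a window of length T is Negative Binomial with variance T·α'·(β'+T)/β'² = 3·128·44/1681 = 16896/1681.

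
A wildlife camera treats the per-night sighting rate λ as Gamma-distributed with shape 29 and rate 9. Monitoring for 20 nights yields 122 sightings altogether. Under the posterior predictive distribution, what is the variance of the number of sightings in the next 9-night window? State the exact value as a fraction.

51642/841

Total count 122 over total exposure 20 nights.
Posterior: α' = 29 + 122 = 151, β' = 9 + 20 = 29.
The posterior predictive for a window of length T is Negative Binomial with variance T·α'·(β'+T)/β'² = 9·151·38/841 = 51642/841.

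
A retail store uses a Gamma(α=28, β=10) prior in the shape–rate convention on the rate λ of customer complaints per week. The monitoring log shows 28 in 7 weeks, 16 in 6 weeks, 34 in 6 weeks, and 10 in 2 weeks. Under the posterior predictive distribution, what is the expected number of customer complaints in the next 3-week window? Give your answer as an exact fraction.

Total count: 28 + 16 + 34 + 10 = 88.
Total exposure: 7 + 6 + 6 + 2 = 21 weeks.
The Gamma prior is conjugate for the Poisson rate, so λ | data ~ Gamma(28+88, 10+21) = Gamma(116, 31).
Predictive mean over a 3-week window = T·E[λ|data] = 3·116/31 = 348/31.

348/31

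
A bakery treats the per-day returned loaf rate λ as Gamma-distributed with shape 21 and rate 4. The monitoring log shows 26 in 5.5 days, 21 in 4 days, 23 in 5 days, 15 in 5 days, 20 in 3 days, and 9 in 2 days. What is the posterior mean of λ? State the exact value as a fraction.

Total count: 26 + 21 + 23 + 15 + 20 + 9 = 114.
Total exposure: 5.5 + 4 + 5 + 5 + 3 + 2 = 24.5 days.
Conjugate update: add total count to the shape and total exposure to the rate, giving Gamma(135, 57/2).
Posterior mean = α'/β' = 135/(57/2) = 90/19.

90/19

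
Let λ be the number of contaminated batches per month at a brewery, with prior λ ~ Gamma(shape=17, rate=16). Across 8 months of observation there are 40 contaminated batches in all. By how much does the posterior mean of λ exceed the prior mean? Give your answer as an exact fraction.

21/16

Total count 40 over total exposure 8 months.
Gamma(α, β) with Poisson data over total exposure Σt gives posterior Gamma(α+Σx, β+Σt) = Gamma(57, 24).
Posterior mean = 57/24 = 19/8; prior mean = 17/16 = 17/16. Difference = 19/8 − 17/16 = 21/16.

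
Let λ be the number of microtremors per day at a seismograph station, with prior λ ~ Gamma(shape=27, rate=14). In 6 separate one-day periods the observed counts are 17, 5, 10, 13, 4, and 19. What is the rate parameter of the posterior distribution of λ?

20

Total count: 17 + 5 + 10 + 13 + 4 + 19 = 68.
Total exposure: 6 days.
By Gamma–Poisson conjugacy, the posterior is Gamma(α + Σx, β + Σt) = Gamma(27 + 68, 14 + 6) = Gamma(95, 20).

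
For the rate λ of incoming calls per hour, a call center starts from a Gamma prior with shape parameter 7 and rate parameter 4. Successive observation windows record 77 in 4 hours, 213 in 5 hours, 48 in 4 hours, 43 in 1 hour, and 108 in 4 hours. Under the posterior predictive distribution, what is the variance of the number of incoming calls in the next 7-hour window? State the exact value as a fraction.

25172/121

Total count: 77 + 213 + 48 + 43 + 108 = 489.
Total exposure: 4 + 5 + 4 + 1 + 4 = 18 hours.
Conjugate update: add total count to the shape and total exposure to the rate, giving Gamma(496, 22).
The posterior predictive for a window of length T is Negative Binomial with variance T·α'·(β'+T)/β'² = 7·496·29/484 = 25172/121.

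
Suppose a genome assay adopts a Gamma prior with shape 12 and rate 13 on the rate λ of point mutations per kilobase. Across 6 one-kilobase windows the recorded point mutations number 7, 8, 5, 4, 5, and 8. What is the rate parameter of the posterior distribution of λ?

19

Total count: 7 + 8 + 5 + 4 + 5 + 8 = 37.
Total exposure: 6 kilobases.
Posterior: α' = 12 + 37 = 49, β' = 13 + 6 = 19.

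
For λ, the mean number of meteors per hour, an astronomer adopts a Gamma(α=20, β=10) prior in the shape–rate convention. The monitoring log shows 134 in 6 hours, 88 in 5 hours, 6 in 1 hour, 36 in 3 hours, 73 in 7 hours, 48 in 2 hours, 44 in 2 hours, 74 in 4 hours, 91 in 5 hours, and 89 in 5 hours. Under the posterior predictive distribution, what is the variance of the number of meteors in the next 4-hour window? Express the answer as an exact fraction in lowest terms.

37962/625

Total count: 134 + 88 + 6 + 36 + 73 + 48 + 44 + 74 + 91 + 89 = 683.
Total exposure: 6 + 5 + 1 + 3 + 7 + 2 + 2 + 4 + 5 + 5 = 40 hours.
The Gamma prior is conjugate for the Poisson rate, so λ | data ~ Gamma(20+683, 10+40) = Gamma(703, 50).
The posterior predictive for a window of length T is Negative Binomial with variance T·α'·(β'+T)/β'² = 4·703·54/2500 = 37962/625.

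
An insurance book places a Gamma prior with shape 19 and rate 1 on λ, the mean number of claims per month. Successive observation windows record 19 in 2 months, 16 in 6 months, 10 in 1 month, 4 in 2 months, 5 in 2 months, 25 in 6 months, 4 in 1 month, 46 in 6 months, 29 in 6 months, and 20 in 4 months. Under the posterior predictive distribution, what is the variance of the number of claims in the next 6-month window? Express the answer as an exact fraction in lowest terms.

Total count: 19 + 16 + 10 + 4 + 5 + 25 + 4 + 46 + 29 + 20 = 178.
Total exposure: 2 + 6 + 1 + 2 + 2 + 6 + 1 + 6 + 6 + 4 = 36 months.
Conjugate update: add total count to the shape and total exposure to the rate, giving Gamma(197, 37).
The posterior predictive for a window of length T is Negative Binomial with variance T·α'·(β'+T)/β'² = 6·197·43/1369 = 50826/1369.

50826/1369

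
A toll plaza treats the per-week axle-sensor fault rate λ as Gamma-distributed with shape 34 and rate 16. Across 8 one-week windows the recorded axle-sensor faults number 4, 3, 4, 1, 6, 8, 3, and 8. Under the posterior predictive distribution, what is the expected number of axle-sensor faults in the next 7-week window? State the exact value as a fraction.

Total count: 4 + 3 + 4 + 1 + 6 + 8 + 3 + 8 = 37.
Total exposure: 8 weeks.
The Gamma prior is conjugate for the Poisson rate, so λ | data ~ Gamma(34+37, 16+8) = Gamma(71, 24).
Predictive mean over a 7-week window = T·E[λ|data] = 7·71/24 = 497/24.

497/24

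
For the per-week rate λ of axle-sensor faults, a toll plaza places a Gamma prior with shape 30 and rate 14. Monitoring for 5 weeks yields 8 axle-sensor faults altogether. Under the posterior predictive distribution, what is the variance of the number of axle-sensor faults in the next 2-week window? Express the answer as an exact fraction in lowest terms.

Total count 8 over total exposure 5 weeks.
By Gamma–Poisson conjugacy, the posterior is Gamma(α + Σx, β + Σt) = Gamma(30 + 8, 14 + 5) = Gamma(38, 19).
The posterior predictive for a window of length T is Negative Binomial with variance T·α'·(β'+T)/β'² = 2·38·21/361 = 84/19.

84/19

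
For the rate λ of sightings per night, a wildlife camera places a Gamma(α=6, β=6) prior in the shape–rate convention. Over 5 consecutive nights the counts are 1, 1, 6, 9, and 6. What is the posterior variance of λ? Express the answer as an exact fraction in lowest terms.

29/121

Total count: 1 + 1 + 6 + 9 + 6 = 23.
Total exposure: 5 nights.
By Gamma–Poisson conjugacy, the posterior is Gamma(α + Σx, β + Σt) = Gamma(6 + 23, 6 + 5) = Gamma(29, 11).
Posterior variance = α'/β'² = 29/121.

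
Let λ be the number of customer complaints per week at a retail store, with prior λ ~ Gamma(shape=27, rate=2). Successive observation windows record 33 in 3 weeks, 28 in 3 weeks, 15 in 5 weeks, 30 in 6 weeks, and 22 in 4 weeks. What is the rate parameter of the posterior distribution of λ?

Total count: 33 + 28 + 15 + 30 + 22 = 128.
Total exposure: 3 + 3 + 5 + 6 + 4 = 21 weeks.
Conjugate update: add total count to the shape and total exposure to the rate, giving Gamma(155, 23).

23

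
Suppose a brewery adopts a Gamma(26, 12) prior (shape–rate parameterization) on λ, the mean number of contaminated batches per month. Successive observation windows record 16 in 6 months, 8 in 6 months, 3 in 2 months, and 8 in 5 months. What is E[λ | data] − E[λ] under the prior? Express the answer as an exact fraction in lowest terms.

-37/186

Total count: 16 + 8 + 3 + 8 = 35.
Total exposure: 6 + 6 + 2 + 5 = 19 months.
Gamma(α, β) with Poisson data over total exposure Σt gives posterior Gamma(α+Σx, β+Σt) = Gamma(61, 31).
Posterior mean = 61/31 = 61/31; prior mean = 26/12 = 13/6. Difference = 61/31 − 13/6 = -37/186.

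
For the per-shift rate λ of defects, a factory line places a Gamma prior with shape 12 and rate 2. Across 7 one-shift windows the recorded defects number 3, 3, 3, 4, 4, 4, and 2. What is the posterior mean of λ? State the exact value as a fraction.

35/9

Total count: 3 + 3 + 3 + 4 + 4 + 4 + 2 = 23.
Total exposure: 7 shifts.
Gamma(α, β) with Poisson data over total exposure Σt gives posterior Gamma(α+Σx, β+Σt) = Gamma(35, 9).
Posterior mean = α'/β' = 35/9.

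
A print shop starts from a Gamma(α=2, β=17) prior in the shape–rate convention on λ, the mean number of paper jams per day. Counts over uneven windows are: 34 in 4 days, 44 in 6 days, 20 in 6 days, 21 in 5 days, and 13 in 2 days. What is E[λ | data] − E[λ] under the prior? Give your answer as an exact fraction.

1099/340

Total count: 34 + 44 + 20 + 21 + 13 = 132.
Total exposure: 4 + 6 + 6 + 5 + 2 = 23 days.
By Gamma–Poisson conjugacy, the posterior is Gamma(α + Σx, β + Σt) = Gamma(2 + 132, 17 + 23) = Gamma(134, 40).
Posterior mean = 134/40 = 67/20; prior mean = 2/17 = 2/17. Difference = 67/20 − 2/17 = 1099/340.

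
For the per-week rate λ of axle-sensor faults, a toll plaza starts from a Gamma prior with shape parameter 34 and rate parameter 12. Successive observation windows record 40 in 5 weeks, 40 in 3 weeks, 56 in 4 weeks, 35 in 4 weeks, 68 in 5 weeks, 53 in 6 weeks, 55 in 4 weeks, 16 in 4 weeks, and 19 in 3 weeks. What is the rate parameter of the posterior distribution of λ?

Total count: 40 + 40 + 56 + 35 + 68 + 53 + 55 + 16 + 19 = 382.
Total exposure: 5 + 3 + 4 + 4 + 5 + 6 + 4 + 4 + 3 = 38 weeks.
The Gamma prior is conjugate for the Poisson rate, so λ | data ~ Gamma(34+382, 12+38) = Gamma(416, 50).

50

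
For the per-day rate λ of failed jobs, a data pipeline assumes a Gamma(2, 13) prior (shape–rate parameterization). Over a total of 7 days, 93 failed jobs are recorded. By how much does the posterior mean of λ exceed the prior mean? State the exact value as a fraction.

Total count 93 over total exposure 7 days.
Posterior: α' = 2 + 93 = 95, β' = 13 + 7 = 20.
Posterior mean = 95/20 = 19/4; prior mean = 2/13 = 2/13. Difference = 19/4 − 2/13 = 239/52.

239/52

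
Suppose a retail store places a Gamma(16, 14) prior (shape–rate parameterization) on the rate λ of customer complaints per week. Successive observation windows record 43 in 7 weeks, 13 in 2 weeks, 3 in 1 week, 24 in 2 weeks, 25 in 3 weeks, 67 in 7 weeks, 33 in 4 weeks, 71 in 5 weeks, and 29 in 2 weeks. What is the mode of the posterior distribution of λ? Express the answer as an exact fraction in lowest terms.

323/47

Total count: 43 + 13 + 3 + 24 + 25 + 67 + 33 + 71 + 29 = 308.
Total exposure: 7 + 2 + 1 + 2 + 3 + 7 + 4 + 5 + 2 = 33 weeks.
Gamma(α, β) with Poisson data over total exposure Σt gives posterior Gamma(α+Σx, β+Σt) = Gamma(324, 47).
Posterior mode = (α'−1)/β' = 323/47.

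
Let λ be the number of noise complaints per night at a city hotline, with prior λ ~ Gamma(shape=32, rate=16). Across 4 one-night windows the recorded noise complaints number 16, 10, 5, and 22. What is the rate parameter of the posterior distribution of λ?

20

Total count: 16 + 10 + 5 + 22 = 53.
Total exposure: 4 nights.
Posterior: α' = 32 + 53 = 85, β' = 16 + 4 = 20.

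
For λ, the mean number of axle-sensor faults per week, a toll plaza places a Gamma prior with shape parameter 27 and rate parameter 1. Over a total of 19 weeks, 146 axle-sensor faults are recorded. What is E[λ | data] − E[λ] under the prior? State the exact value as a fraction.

-367/20

Total count 146 over total exposure 19 weeks.
Conjugate update: add total count to the shape and total exposure to the rate, giving Gamma(173, 20).
Posterior mean = 173/20 = 173/20; prior mean = 27/1 = 27. Difference = 173/20 − 27 = -367/20.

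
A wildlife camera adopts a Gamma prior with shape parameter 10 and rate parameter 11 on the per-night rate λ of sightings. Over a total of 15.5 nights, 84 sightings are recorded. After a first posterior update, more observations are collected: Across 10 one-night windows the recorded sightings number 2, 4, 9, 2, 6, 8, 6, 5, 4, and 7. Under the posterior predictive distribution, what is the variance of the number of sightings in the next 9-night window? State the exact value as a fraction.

240786/5329

Total count 84 over total exposure 15.5 nights.
After the first batch: Gamma(10 + 84, 11 + 15.5) = Gamma(94, 53/2).
Total count: 2 + 4 + 9 + 2 + 6 + 8 + 6 + 5 + 4 + 7 = 53.
Total exposure: 10 nights.
After the second batch: Gamma(94 + 53, 53/2 + 10) = Gamma(147, 73/2).
The posterior predictive for a window of length T is Negative Binomial with variance T·α'·(β'+T)/β'² = 9·147·(91/2)/(5329/4) = 240786/5329.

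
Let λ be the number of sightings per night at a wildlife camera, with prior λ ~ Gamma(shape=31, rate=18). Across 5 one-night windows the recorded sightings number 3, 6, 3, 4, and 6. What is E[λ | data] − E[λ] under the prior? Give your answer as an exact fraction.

Total count: 3 + 6 + 3 + 4 + 6 = 22.
Total exposure: 5 nights.
Posterior: α' = 31 + 22 = 53, β' = 18 + 5 = 23.
Posterior mean = 53/23 = 53/23; prior mean = 31/18 = 31/18. Difference = 53/23 − 31/18 = 241/414.

241/414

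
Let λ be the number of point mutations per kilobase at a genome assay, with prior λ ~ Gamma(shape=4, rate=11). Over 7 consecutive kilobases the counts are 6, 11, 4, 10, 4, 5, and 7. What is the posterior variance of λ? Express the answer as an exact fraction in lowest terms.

Total count: 6 + 11 + 4 + 10 + 4 + 5 + 7 = 47.
Total exposure: 7 kilobases.
Conjugate update: add total count to the shape and total exposure to the rate, giving Gamma(51, 18).
Posterior variance = α'/β'² = 51/324 = 17/108.

17/108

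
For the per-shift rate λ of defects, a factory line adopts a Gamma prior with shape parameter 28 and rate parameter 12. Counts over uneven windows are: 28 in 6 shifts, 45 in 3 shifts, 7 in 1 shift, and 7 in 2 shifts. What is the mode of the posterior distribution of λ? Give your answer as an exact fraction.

19/4

Total count: 28 + 45 + 7 + 7 = 87.
Total exposure: 6 + 3 + 1 + 2 = 12 shifts.
Posterior: α' = 28 + 87 = 115, β' = 12 + 12 = 24.
Posterior mode = (α'−1)/β' = 114/24 = 19/4.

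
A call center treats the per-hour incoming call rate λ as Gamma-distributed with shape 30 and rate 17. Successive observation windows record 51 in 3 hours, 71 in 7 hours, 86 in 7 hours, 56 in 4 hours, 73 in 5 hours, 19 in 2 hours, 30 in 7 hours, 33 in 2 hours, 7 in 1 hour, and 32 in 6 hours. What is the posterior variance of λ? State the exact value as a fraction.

8/61

Total count: 51 + 71 + 86 + 56 + 73 + 19 + 30 + 33 + 7 + 32 = 458.
Total exposure: 3 + 7 + 7 + 4 + 5 + 2 + 7 + 2 + 1 + 6 = 44 hours.
By Gamma–Poisson conjugacy, the posterior is Gamma(α + Σx, β + Σt) = Gamma(30 + 458, 17 + 44) = Gamma(488, 61).
Posterior variance = α'/β'² = 488/3721 = 8/61.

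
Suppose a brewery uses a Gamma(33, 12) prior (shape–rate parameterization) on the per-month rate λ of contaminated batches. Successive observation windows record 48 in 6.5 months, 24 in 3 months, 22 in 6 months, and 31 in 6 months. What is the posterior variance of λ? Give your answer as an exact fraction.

Total count: 48 + 24 + 22 + 31 = 125.
Total exposure: 6.5 + 3 + 6 + 6 = 21.5 months.
Gamma(α, β) with Poisson data over total exposure Σt gives posterior Gamma(α+Σx, β+Σt) = Gamma(158, 67/2).
Posterior variance = α'/β'² = 158/(4489/4) = 632/4489.

632/4489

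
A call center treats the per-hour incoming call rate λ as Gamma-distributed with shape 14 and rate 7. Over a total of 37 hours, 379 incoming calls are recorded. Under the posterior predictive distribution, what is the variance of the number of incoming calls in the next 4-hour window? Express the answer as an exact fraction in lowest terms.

4716/121

Total count 379 over total exposure 37 hours.
Gamma(α, β) with Poisson data over total exposure Σt gives posterior Gamma(α+Σx, β+Σt) = Gamma(393, 44).
The posterior predictive for a window of length T is Negative Binomial with variance T·α'·(β'+T)/β'² = 4·393·48/1936 = 4716/121.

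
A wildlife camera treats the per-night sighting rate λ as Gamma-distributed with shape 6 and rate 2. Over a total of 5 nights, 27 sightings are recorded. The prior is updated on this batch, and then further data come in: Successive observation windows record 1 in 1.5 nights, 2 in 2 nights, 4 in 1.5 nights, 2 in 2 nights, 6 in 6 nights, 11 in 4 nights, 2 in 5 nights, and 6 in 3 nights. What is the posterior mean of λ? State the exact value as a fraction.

67/32

Total count 27 over total exposure 5 nights.
After the first batch: Gamma(6 + 27, 2 + 5) = Gamma(33, 7).
Total count: 1 + 2 + 4 + 2 + 6 + 11 + 2 + 6 = 34.
Total exposure: 1.5 + 2 + 1.5 + 2 + 6 + 4 + 5 + 3 = 25 nights.
After the second batch: Gamma(33 + 34, 7 + 25) = Gamma(67, 32).
Posterior mean = α'/β' = 67/32.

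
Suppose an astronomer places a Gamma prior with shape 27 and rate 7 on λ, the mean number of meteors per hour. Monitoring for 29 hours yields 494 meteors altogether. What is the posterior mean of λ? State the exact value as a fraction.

521/36

Total count 494 over total exposure 29 hours.
Conjugate update: add total count to the shape and total exposure to the rate, giving Gamma(521, 36).
Posterior mean = α'/β' = 521/36.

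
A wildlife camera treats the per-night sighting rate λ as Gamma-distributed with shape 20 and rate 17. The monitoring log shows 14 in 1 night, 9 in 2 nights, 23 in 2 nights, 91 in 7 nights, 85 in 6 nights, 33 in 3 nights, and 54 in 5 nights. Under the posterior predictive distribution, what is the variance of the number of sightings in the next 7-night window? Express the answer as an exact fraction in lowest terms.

Total count: 14 + 9 + 23 + 91 + 85 + 33 + 54 = 309.
Total exposure: 1 + 2 + 2 + 7 + 6 + 3 + 5 = 26 nights.
Gamma(α, β) with Poisson data over total exposure Σt gives posterior Gamma(α+Σx, β+Σt) = Gamma(329, 43).
The posterior predictive for a window of length T is Negative Binomial with variance T·α'·(β'+T)/β'² = 7·329·50/1849 = 115150/1849.

115150/1849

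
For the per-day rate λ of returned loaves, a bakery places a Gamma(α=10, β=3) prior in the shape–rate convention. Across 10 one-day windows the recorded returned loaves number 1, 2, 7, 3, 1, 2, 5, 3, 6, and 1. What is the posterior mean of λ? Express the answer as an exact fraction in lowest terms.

Total count: 1 + 2 + 7 + 3 + 1 + 2 + 5 + 3 + 6 + 1 = 31.
Total exposure: 10 days.
By Gamma–Poisson conjugacy, the posterior is Gamma(α + Σx, β + Σt) = Gamma(10 + 31, 3 + 10) = Gamma(41, 13).
Posterior mean = α'/β' = 41/13.

41/13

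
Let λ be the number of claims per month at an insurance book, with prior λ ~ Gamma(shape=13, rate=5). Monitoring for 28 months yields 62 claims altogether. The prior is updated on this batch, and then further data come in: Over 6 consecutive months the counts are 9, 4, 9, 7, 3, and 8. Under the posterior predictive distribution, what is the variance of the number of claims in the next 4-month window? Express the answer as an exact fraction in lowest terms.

Total count 62 over total exposure 28 months.
After the first batch: Gamma(13 + 62, 5 + 28) = Gamma(75, 33).
Total count: 9 + 4 + 9 + 7 + 3 + 8 = 40.
Total exposure: 6 months.
After the second batch: Gamma(75 + 40, 33 + 6) = Gamma(115, 39).
The posterior predictive for a window of length T is Negative Binomial with variance T·α'·(β'+T)/β'² = 4·115·43/1521 = 19780/1521.

19780/1521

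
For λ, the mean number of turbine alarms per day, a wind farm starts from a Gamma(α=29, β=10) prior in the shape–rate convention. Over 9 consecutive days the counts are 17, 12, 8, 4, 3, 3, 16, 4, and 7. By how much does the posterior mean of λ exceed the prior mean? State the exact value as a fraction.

479/190

Total count: 17 + 12 + 8 + 4 + 3 + 3 + 16 + 4 + 7 = 74.
Total exposure: 9 days.
By Gamma–Poisson conjugacy, the posterior is Gamma(α + Σx, β + Σt) = Gamma(29 + 74, 10 + 9) = Gamma(103, 19).
Posterior mean = 103/19 = 103/19; prior mean = 29/10 = 29/10. Difference = 103/19 − 29/10 = 479/190.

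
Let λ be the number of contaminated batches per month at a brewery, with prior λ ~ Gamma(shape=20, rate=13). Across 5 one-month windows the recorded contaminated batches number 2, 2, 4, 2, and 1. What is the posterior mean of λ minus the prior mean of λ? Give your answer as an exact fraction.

43/234

Total count: 2 + 2 + 4 + 2 + 1 = 11.
Total exposure: 5 months.
The Gamma prior is conjugate for the Poisson rate, so λ | data ~ Gamma(20+11, 13+5) = Gamma(31, 18).
Posterior mean = 31/18 = 31/18; prior mean = 20/13 = 20/13. Difference = 31/18 − 20/13 = 43/234.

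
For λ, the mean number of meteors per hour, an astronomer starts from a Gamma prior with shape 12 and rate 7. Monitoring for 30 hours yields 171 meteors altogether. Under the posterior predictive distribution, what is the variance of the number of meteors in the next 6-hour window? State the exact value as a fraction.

Total count 171 over total exposure 30 hours.
The Gamma prior is conjugate for the Poisson rate, so λ | data ~ Gamma(12+171, 7+30) = Gamma(183, 37).
The posterior predictive for a window of length T is Negative Binomial with variance T·α'·(β'+T)/β'² = 6·183·43/1369 = 47214/1369.

47214/1369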